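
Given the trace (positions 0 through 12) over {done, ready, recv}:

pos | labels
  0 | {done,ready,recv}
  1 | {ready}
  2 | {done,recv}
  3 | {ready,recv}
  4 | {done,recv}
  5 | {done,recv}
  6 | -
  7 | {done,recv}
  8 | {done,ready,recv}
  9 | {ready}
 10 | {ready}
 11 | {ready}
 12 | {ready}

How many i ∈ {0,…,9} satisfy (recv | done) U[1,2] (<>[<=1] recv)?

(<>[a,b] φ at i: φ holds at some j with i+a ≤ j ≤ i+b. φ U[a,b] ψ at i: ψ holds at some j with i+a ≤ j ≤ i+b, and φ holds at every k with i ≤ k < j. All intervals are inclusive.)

6

Evaluate at each i in [0,9]:
  i=0: ✓ (rhs at j=1; lhs holds on [0,0])
  i=1: ✗ (lhs fails at k=1 before rhs at j=2)
  i=2: ✓ (rhs at j=3; lhs holds on [2,2])
  i=3: ✓ (rhs at j=4; lhs holds on [3,3])
  i=4: ✓ (rhs at j=5; lhs holds on [4,4])
  i=5: ✓ (rhs at j=6; lhs holds on [5,5])
  i=6: ✗ (lhs fails at k=6 before rhs at j=7)
  i=7: ✓ (rhs at j=8; lhs holds on [7,7])
  i=8: ✗ (no rhs in [9,10])
  i=9: ✗ (no rhs in [10,11])
Positions where it holds: {0, 2, 3, 4, 5, 7} → 6.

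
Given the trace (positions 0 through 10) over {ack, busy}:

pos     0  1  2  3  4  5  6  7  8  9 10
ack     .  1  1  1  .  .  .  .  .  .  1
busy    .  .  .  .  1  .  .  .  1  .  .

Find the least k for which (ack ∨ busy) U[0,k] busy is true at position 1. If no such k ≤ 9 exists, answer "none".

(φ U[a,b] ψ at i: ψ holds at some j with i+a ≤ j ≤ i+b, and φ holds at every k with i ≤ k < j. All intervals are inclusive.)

3

Need earliest j ≥ 1 with busy, and (ack ∨ busy) at every k in [1,j-1].
  j=1: rhs fails.
  j=2: rhs fails.
  j=3: rhs fails.
  j=4: rhs holds; lhs holds on [1,3]. k = 3.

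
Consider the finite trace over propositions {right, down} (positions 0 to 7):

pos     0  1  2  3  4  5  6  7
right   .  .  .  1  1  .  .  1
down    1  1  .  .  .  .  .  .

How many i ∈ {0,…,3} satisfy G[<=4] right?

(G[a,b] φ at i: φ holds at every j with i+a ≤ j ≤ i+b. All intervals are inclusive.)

Evaluate at each i in [0,3]:
  i=0: ✗ (fails at j=0)
  i=1: ✗ (fails at j=1)
  i=2: ✗ (fails at j=2)
  i=3: ✗ (fails at j=5)
Positions where it holds: {} → 0.

0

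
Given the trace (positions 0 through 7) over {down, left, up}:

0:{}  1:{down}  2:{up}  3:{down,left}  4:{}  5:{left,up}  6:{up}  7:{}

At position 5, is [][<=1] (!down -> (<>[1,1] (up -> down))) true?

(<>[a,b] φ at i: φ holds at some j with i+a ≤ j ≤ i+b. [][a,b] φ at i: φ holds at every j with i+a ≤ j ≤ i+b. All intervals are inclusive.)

False

Check (!down -> (<>[1,1] (up -> down))) at every j in [5,6]:
  j=5: antecedent true; consequent fails (none in [6,6]) → ✗
  j=6: antecedent true; consequent holds (witness at 7) → ✓
Fails at j=5 → formula fails.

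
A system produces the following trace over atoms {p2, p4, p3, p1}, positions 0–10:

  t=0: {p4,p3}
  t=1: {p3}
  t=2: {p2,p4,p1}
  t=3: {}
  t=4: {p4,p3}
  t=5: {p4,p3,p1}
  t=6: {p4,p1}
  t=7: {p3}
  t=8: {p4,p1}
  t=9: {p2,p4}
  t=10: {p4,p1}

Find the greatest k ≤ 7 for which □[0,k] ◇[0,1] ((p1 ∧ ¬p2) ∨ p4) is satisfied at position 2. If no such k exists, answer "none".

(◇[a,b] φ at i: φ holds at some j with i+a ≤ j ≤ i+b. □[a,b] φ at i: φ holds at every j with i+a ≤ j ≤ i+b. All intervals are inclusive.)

◇[0,1] ((p1 ∧ ¬p2) ∨ p4) must hold from j=2 onward; find where it first fails.
  j=2: holds
  j=3: holds
  j=4: holds
  j=5: holds
  j=6: holds
  j=7: holds
  j=8: holds
  j=9: holds
Holds through j=9; largest k = 7.

7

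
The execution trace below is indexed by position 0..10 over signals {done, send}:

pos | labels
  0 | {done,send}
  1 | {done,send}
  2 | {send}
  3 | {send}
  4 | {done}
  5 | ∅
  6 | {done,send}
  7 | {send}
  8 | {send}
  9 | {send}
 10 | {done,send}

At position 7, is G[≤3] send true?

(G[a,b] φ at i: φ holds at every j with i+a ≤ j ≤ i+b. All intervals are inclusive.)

Check send at every j in [7,10]:
  j=7: true
  j=8: true
  j=9: true
  j=10: true
All positions satisfy it → formula holds.

True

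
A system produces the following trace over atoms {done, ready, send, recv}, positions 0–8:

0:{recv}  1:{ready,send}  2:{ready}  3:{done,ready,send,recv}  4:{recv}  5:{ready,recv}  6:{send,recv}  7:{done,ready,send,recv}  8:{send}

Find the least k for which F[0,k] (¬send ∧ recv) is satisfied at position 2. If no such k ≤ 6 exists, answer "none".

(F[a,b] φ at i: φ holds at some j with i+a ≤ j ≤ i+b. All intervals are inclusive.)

2

Scan j = 2,3,… for (¬send ∧ recv):
  j=2: fails
  j=3: fails
  j=4: holds
First hit at j=4, so smallest k = 4-2 = 2.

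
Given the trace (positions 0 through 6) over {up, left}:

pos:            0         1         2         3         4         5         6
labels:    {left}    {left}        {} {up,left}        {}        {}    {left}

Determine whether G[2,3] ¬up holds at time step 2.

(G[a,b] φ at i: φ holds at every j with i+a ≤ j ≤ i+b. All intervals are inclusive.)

Check ¬up at every j in [4,5]:
  j=4: true
  j=5: true
All positions satisfy it → formula holds.

Yes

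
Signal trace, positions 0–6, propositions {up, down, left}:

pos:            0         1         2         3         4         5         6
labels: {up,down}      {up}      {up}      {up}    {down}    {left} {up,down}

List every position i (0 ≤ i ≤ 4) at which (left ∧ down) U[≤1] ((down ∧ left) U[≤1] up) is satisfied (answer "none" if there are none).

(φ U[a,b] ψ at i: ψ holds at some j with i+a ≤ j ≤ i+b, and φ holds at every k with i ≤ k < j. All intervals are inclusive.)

Evaluate at each i in [0,4]:
  i=0: ✓ (rhs at j=0)
  i=1: ✓ (rhs at j=1)
  i=2: ✓ (rhs at j=2)
  i=3: ✓ (rhs at j=3)
  i=4: ✗ (no rhs in [4,5])

0, 1, 2, 3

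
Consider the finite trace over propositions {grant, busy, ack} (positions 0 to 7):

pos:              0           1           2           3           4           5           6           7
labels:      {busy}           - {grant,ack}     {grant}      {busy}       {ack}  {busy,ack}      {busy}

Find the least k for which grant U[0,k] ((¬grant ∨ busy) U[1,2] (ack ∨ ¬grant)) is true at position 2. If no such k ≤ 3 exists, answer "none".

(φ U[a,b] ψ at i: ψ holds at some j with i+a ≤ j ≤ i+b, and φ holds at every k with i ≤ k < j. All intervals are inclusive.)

Need earliest j ≥ 2 with ((¬grant ∨ busy) U[1,2] (ack ∨ ¬grant)), and grant at every k in [2,j-1].
  j=2: rhs fails.
  j=3: rhs fails.
  j=4: rhs holds; lhs holds on [2,3]. k = 2.

2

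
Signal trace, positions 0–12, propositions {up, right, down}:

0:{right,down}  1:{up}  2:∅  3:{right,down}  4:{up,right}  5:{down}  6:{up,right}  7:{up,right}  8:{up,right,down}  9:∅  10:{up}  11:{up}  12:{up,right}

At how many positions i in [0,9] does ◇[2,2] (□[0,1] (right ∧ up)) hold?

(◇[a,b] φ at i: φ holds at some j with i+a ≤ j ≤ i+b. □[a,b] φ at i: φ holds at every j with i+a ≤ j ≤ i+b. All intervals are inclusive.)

2

Evaluate at each i in [0,9]:
  i=0: ✗ (none in [2,2])
  i=1: ✗ (none in [3,3])
  i=2: ✗ (none in [4,4])
  i=3: ✗ (none in [5,5])
  i=4: ✓ (witness j=6)
  i=5: ✓ (witness j=7)
  i=6: ✗ (none in [8,8])
  i=7: ✗ (none in [9,9])
  i=8: ✗ (none in [10,10])
  i=9: ✗ (none in [11,11])
Positions where it holds: {4, 5} → 2.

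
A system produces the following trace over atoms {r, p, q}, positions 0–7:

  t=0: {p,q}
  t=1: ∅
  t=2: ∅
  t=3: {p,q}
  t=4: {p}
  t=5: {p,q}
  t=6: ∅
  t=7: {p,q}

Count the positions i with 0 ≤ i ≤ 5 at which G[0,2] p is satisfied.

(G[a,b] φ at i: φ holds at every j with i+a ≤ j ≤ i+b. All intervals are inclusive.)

Evaluate at each i in [0,5]:
  i=0: ✗ (fails at j=1)
  i=1: ✗ (fails at j=1)
  i=2: ✗ (fails at j=2)
  i=3: ✓ (all of [3,5])
  i=4: ✗ (fails at j=6)
  i=5: ✗ (fails at j=6)
Positions where it holds: {3} → 1.

1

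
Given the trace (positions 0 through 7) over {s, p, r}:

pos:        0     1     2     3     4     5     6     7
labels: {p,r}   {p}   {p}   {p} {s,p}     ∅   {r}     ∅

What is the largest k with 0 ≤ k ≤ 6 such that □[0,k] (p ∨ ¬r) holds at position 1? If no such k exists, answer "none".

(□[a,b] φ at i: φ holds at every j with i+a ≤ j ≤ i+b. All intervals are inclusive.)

4

(p ∨ ¬r) must hold from j=1 onward; find where it first fails.
  j=1: holds
  j=2: holds
  j=3: holds
  j=4: holds
  j=5: holds
  j=6: fails
Holds on [1,5], so largest k = 4.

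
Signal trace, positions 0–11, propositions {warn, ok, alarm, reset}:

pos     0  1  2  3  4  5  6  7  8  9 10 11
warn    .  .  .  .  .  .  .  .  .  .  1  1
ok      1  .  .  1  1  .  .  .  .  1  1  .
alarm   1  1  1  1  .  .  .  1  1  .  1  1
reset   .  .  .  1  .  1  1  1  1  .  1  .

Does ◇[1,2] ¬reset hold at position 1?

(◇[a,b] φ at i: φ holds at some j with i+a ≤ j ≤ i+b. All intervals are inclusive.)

Holds

Check ¬reset at each j in [2,3]:
  j=2: true
  j=3: false
Found at j=2 → formula holds.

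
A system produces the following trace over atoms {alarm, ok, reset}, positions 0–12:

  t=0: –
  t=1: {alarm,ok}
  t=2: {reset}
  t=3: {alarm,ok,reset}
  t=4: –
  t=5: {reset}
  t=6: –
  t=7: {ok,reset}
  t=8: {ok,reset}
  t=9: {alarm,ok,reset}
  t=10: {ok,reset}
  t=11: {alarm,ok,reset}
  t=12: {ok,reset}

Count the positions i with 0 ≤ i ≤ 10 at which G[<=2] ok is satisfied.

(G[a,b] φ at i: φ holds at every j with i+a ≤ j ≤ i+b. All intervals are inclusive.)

Evaluate at each i in [0,10]:
  i=0: ✗ (fails at j=0)
  i=1: ✗ (fails at j=2)
  i=2: ✗ (fails at j=2)
  i=3: ✗ (fails at j=4)
  i=4: ✗ (fails at j=4)
  i=5: ✗ (fails at j=5)
  i=6: ✗ (fails at j=6)
  i=7: ✓ (all of [7,9])
  i=8: ✓ (all of [8,10])
  i=9: ✓ (all of [9,11])
  i=10: ✓ (all of [10,12])
Positions where it holds: {7, 8, 9, 10} → 4.

4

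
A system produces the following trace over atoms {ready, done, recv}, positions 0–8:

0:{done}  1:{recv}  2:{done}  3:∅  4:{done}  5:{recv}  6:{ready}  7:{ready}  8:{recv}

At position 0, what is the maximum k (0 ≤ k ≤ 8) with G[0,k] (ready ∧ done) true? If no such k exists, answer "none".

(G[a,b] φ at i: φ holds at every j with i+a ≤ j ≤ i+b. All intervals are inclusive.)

(ready ∧ done) must hold from j=0 onward; find where it first fails.
  j=0: fails → no k works.

none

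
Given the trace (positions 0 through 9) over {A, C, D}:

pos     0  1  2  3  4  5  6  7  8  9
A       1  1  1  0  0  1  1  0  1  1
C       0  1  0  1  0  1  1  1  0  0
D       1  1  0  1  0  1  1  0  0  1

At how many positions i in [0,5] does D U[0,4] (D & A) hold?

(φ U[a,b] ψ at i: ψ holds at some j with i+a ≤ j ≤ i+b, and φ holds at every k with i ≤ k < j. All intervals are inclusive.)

3

Evaluate at each i in [0,5]:
  i=0: ✓ (rhs at j=0)
  i=1: ✓ (rhs at j=1)
  i=2: ✗ (lhs fails at k=2 before rhs at j=5)
  i=3: ✗ (lhs fails at k=4 before rhs at j=5)
  i=4: ✗ (lhs fails at k=4 before rhs at j=5)
  i=5: ✓ (rhs at j=5)
Positions where it holds: {0, 1, 5} → 3.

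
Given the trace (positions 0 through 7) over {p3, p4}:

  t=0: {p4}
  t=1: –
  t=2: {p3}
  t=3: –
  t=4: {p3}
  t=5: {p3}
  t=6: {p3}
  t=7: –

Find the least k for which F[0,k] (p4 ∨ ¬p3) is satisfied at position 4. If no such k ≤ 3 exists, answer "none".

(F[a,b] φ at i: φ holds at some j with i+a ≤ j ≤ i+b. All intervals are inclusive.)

Scan j = 4,5,… for (p4 ∨ ¬p3):
  j=4: fails
  j=5: fails
  j=6: fails
  j=7: holds
First hit at j=7, so smallest k = 7-4 = 3.

3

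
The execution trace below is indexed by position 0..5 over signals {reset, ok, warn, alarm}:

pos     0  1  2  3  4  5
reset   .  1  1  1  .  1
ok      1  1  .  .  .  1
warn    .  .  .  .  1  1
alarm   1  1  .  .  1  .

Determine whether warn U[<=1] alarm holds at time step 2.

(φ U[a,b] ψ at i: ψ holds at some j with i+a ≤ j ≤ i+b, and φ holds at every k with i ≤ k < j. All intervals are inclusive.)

No

Need some j in [2,3] with alarm, and warn at every k in [2,j-1].
  j=2: alarm false.
  j=3: alarm false.
No j in the window works → until fails.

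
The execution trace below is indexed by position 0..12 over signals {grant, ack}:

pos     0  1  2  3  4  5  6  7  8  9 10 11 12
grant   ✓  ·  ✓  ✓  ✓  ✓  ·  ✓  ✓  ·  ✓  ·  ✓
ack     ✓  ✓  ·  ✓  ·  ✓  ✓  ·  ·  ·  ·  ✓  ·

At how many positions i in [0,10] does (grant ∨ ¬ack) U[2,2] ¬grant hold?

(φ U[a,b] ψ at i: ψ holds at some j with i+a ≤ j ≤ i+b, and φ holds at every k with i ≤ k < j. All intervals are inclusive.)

Evaluate at each i in [0,10]:
  i=0: ✗ (no rhs in [2,2])
  i=1: ✗ (no rhs in [3,3])
  i=2: ✗ (no rhs in [4,4])
  i=3: ✗ (no rhs in [5,5])
  i=4: ✓ (rhs at j=6; lhs holds on [4,5])
  i=5: ✗ (no rhs in [7,7])
  i=6: ✗ (no rhs in [8,8])
  i=7: ✓ (rhs at j=9; lhs holds on [7,8])
  i=8: ✗ (no rhs in [10,10])
  i=9: ✓ (rhs at j=11; lhs holds on [9,10])
  i=10: ✗ (no rhs in [12,12])
Positions where it holds: {4, 7, 9} → 3.

3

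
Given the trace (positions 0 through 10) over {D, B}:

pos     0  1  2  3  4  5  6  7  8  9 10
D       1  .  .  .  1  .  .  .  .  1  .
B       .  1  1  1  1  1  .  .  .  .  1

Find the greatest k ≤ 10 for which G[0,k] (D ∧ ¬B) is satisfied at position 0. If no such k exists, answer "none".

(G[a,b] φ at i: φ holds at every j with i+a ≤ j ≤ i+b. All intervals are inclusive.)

0

(D ∧ ¬B) must hold from j=0 onward; find where it first fails.
  j=0: holds
  j=1: fails
Holds on [0,0], so largest k = 0.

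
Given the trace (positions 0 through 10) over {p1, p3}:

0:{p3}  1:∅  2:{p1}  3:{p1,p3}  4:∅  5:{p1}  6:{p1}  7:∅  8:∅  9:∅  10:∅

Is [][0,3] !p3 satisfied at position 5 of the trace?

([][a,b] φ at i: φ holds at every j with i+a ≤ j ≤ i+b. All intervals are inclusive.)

Yes

Check !p3 at every j in [5,8]:
  j=5: true
  j=6: true
  j=7: true
  j=8: true
All positions satisfy it → formula holds.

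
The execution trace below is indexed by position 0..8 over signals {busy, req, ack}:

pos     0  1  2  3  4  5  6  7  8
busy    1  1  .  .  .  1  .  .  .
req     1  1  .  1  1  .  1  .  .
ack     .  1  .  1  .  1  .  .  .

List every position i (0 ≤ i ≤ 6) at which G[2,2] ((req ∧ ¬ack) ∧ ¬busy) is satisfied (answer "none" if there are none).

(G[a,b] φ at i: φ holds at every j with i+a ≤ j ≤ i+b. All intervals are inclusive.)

2, 4

Evaluate at each i in [0,6]:
  i=0: ✗ (fails at j=2)
  i=1: ✗ (fails at j=3)
  i=2: ✓ (all of [4,4])
  i=3: ✗ (fails at j=5)
  i=4: ✓ (all of [6,6])
  i=5: ✗ (fails at j=7)
  i=6: ✗ (fails at j=8)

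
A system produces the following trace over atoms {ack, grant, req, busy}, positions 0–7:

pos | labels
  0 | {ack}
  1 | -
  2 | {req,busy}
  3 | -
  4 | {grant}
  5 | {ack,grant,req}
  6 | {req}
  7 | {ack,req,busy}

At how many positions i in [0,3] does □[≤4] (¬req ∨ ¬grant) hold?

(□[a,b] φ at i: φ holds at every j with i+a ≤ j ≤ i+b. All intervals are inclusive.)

1

Evaluate at each i in [0,3]:
  i=0: ✓ (all of [0,4])
  i=1: ✗ (fails at j=5)
  i=2: ✗ (fails at j=5)
  i=3: ✗ (fails at j=5)
Positions where it holds: {0} → 1.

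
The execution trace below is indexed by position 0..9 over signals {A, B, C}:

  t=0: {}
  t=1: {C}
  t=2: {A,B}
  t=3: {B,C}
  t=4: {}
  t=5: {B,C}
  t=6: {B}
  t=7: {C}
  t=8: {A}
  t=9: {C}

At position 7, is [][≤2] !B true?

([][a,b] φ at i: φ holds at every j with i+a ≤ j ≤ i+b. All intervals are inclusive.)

Check !B at every j in [7,9]:
  j=7: true
  j=8: true
  j=9: true
All positions satisfy it → formula holds.

Yes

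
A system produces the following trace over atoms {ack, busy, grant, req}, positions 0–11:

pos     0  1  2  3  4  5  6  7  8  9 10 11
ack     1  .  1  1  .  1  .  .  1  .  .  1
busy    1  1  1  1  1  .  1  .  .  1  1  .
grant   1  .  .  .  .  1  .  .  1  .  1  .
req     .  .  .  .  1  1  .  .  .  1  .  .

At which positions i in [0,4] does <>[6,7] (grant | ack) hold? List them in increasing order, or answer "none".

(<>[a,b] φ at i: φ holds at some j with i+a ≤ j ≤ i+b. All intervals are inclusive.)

Evaluate at each i in [0,4]:
  i=0: ✗ (none in [6,7])
  i=1: ✓ (witness j=8)
  i=2: ✓ (witness j=8)
  i=3: ✓ (witness j=10)
  i=4: ✓ (witness j=10)

1, 2, 3, 4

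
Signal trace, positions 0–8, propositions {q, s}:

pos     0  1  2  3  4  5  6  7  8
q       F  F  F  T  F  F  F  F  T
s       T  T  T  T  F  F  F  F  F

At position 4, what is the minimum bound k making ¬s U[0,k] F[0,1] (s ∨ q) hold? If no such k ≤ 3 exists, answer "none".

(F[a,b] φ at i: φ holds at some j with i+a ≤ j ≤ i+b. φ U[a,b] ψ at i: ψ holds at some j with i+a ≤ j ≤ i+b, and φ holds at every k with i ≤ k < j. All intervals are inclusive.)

Need earliest j ≥ 4 with F[0,1] (s ∨ q), and ¬s at every k in [4,j-1].
  j=4: rhs fails.
  j=5: rhs fails.
  j=6: rhs fails.
  j=7: rhs holds; lhs holds on [4,6]. k = 3.

3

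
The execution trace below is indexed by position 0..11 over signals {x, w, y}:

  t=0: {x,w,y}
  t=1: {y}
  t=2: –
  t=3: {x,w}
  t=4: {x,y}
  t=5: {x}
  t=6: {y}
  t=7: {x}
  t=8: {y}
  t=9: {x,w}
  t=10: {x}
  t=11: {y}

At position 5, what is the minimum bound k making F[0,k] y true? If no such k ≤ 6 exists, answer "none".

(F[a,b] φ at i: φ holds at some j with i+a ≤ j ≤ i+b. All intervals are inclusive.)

Scan j = 5,6,… for y:
  j=5: fails
  j=6: holds
First hit at j=6, so smallest k = 6-5 = 1.

1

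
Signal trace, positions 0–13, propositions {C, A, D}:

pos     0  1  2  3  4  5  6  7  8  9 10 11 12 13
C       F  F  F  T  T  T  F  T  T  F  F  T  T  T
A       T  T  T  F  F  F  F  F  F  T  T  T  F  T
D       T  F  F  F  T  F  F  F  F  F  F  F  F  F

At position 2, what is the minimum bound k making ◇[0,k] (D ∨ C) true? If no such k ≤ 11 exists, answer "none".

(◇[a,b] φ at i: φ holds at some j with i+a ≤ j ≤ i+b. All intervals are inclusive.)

Scan j = 2,3,… for (D ∨ C):
  j=2: fails
  j=3: holds
First hit at j=3, so smallest k = 3-2 = 1.

1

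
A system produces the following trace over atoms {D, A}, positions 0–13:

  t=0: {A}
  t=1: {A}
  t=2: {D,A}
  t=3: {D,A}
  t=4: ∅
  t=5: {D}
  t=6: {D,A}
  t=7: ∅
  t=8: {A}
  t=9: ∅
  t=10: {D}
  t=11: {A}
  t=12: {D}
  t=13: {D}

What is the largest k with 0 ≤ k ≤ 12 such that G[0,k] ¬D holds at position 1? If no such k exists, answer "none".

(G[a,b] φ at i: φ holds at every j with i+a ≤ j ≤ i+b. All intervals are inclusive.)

¬D must hold from j=1 onward; find where it first fails.
  j=1: holds
  j=2: fails
Holds on [1,1], so largest k = 0.

0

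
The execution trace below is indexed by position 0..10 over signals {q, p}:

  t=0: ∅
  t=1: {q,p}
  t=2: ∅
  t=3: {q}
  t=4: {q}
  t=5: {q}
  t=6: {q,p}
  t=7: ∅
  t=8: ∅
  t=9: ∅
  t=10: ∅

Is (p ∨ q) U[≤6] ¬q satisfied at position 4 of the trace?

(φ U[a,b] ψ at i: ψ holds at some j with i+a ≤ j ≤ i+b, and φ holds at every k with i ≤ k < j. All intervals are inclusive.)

Need some j in [4,10] with ¬q, and (p ∨ q) at every k in [4,j-1].
  j=4: ¬q false.
  j=5: ¬q false.
  j=6: ¬q false.
  j=7: ¬q holds; (p ∨ q) holds at every k in [4,6] → satisfied.

Holds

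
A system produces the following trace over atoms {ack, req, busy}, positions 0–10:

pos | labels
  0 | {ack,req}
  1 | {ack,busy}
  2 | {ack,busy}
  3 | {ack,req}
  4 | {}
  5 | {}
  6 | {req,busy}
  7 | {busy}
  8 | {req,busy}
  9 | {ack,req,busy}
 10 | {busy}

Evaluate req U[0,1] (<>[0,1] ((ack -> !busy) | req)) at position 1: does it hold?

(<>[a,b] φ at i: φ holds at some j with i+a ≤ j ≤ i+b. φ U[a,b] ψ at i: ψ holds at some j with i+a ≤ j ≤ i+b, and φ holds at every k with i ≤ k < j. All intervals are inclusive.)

Need some j in [1,2] with <>[0,1] ((ack -> !busy) | req), and req at every k in [1,j-1].
  j=1: <>[0,1] ((ack -> !busy) | req) — fails (none in [1,2]).
  j=2: <>[0,1] ((ack -> !busy) | req) holds, but req fails at k=1 → not this j.
No j in the window works → until fails.

No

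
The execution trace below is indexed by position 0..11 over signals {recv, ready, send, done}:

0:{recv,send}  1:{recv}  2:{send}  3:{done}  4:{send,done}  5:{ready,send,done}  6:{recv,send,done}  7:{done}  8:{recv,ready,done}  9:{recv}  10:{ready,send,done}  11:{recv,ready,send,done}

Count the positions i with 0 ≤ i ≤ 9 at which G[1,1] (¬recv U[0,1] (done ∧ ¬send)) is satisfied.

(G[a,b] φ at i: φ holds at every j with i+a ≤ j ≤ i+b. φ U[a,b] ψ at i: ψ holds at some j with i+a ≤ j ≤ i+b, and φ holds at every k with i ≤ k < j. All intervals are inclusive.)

4

Evaluate at each i in [0,9]:
  i=0: ✗ (fails at j=1)
  i=1: ✓ (all of [2,2])
  i=2: ✓ (all of [3,3])
  i=3: ✗ (fails at j=4)
  i=4: ✗ (fails at j=5)
  i=5: ✗ (fails at j=6)
  i=6: ✓ (all of [7,7])
  i=7: ✓ (all of [8,8])
  i=8: ✗ (fails at j=9)
  i=9: ✗ (fails at j=10)
Positions where it holds: {1, 2, 6, 7} → 4.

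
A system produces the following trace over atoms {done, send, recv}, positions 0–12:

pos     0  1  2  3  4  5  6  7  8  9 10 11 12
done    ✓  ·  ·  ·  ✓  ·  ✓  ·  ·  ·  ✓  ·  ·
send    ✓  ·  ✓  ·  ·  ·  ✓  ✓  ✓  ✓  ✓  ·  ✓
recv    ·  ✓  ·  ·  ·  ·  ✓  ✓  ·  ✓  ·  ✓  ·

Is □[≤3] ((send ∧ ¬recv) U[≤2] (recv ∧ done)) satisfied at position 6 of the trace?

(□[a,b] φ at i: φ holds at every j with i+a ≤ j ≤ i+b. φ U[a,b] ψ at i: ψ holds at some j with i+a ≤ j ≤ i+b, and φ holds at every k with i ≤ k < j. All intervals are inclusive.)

Check ((send ∧ ¬recv) U[≤2] (recv ∧ done)) at every j in [6,9]:
  j=6: holds
  j=7: fails
  j=8: fails
  j=9: fails
Fails at j=7 → formula fails.

No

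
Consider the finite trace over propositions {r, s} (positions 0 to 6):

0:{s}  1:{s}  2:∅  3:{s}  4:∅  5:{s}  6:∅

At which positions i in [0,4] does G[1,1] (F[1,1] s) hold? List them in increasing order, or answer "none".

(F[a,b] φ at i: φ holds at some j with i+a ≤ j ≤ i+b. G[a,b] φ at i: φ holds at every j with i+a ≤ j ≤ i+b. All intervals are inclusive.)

Evaluate at each i in [0,4]:
  i=0: ✗ (fails at j=1)
  i=1: ✓ (all of [2,2])
  i=2: ✗ (fails at j=3)
  i=3: ✓ (all of [4,4])
  i=4: ✗ (fails at j=5)

1, 3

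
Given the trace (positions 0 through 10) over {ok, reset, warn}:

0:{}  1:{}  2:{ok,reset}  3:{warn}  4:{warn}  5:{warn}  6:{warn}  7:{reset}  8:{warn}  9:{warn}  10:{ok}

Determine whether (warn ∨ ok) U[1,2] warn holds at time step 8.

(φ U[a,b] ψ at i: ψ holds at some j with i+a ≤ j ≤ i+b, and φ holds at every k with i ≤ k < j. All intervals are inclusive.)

Yes

Need some j in [9,10] with warn, and (warn ∨ ok) at every k in [8,j-1].
  j=9: warn holds; (warn ∨ ok) holds at every k in [8,8] → satisfied.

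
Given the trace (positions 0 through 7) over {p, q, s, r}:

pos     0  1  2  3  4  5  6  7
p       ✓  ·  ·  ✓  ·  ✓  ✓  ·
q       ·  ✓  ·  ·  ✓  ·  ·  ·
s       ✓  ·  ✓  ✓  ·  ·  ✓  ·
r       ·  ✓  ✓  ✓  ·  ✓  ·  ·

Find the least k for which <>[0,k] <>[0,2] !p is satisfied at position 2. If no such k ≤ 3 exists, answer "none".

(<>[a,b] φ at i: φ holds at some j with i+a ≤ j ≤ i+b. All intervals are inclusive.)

Scan j = 2,3,… for <>[0,2] !p:
  j=2: holds
First hit at j=2, so smallest k = 2-2 = 0.

0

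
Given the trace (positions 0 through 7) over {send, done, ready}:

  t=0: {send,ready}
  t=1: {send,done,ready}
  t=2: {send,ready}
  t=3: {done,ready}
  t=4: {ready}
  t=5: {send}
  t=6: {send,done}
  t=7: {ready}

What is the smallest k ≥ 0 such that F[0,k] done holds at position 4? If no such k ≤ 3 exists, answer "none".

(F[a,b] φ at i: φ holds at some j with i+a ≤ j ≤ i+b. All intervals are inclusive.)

2

Scan j = 4,5,… for done:
  j=4: fails
  j=5: fails
  j=6: holds
First hit at j=6, so smallest k = 6-4 = 2.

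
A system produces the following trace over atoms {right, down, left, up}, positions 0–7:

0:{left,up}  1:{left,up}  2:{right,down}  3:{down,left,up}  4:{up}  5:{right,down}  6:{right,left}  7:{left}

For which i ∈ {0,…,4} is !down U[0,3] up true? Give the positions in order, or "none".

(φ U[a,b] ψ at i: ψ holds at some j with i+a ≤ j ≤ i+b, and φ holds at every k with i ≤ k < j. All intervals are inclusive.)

Evaluate at each i in [0,4]:
  i=0: ✓ (rhs at j=0)
  i=1: ✓ (rhs at j=1)
  i=2: ✗ (lhs fails at k=2 before rhs at j=3)
  i=3: ✓ (rhs at j=3)
  i=4: ✓ (rhs at j=4)

0, 1, 3, 4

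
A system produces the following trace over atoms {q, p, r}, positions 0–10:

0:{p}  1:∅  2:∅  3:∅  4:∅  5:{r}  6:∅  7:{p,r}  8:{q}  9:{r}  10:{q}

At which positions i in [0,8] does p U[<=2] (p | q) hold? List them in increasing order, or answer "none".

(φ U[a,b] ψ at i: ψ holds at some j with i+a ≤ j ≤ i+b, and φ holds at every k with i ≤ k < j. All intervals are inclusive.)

0, 7, 8

Evaluate at each i in [0,8]:
  i=0: ✓ (rhs at j=0)
  i=1: ✗ (no rhs in [1,3])
  i=2: ✗ (no rhs in [2,4])
  i=3: ✗ (no rhs in [3,5])
  i=4: ✗ (no rhs in [4,6])
  i=5: ✗ (lhs fails at k=5 before rhs at j=7)
  i=6: ✗ (lhs fails at k=6 before rhs at j=7)
  i=7: ✓ (rhs at j=7)
  i=8: ✓ (rhs at j=8)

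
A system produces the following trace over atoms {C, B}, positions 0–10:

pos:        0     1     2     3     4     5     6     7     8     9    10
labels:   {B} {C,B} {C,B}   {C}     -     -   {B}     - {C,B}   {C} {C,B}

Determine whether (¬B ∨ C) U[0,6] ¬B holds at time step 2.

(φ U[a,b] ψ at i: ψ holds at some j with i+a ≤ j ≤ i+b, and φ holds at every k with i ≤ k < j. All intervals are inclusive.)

True

Need some j in [2,8] with ¬B, and (¬B ∨ C) at every k in [2,j-1].
  j=2: ¬B false.
  j=3: ¬B holds; (¬B ∨ C) holds at every k in [2,2] → satisfied.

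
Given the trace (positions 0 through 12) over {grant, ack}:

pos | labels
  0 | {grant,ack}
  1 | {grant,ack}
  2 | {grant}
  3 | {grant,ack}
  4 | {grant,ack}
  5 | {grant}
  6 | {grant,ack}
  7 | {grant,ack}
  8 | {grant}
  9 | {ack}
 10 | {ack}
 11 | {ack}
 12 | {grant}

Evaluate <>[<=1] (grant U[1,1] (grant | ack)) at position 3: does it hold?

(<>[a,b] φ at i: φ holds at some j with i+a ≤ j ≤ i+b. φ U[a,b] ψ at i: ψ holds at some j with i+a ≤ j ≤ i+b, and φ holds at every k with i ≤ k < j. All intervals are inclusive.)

Yes

Check (grant U[1,1] (grant | ack)) at each j in [3,4]:
  j=3: holds
  j=4: holds
Found at j=3 → formula holds.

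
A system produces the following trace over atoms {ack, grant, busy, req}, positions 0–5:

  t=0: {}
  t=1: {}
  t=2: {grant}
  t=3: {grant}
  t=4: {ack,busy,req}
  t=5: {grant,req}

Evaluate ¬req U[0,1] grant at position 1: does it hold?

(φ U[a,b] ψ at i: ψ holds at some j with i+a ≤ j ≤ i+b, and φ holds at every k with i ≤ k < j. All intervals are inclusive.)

Need some j in [1,2] with grant, and ¬req at every k in [1,j-1].
  j=1: grant false.
  j=2: grant holds; ¬req holds at every k in [1,1] → satisfied.

Yes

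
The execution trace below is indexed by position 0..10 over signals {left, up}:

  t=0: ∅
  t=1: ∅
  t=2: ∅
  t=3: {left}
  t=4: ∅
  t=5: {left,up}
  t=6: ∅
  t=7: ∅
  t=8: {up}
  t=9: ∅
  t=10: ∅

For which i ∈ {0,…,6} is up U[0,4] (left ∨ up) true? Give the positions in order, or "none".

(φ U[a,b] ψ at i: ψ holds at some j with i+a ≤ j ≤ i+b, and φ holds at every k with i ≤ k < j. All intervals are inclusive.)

Evaluate at each i in [0,6]:
  i=0: ✗ (lhs fails at k=0 before rhs at j=3)
  i=1: ✗ (lhs fails at k=1 before rhs at j=3)
  i=2: ✗ (lhs fails at k=2 before rhs at j=3)
  i=3: ✓ (rhs at j=3)
  i=4: ✗ (lhs fails at k=4 before rhs at j=5)
  i=5: ✓ (rhs at j=5)
  i=6: ✗ (lhs fails at k=6 before rhs at j=8)

3, 5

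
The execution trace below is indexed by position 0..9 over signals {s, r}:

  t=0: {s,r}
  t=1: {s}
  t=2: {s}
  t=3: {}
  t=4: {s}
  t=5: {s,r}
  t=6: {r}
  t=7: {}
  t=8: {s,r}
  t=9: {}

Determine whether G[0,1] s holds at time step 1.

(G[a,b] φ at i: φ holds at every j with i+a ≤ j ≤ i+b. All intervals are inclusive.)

Check s at every j in [1,2]:
  j=1: true
  j=2: true
All positions satisfy it → formula holds.

Yes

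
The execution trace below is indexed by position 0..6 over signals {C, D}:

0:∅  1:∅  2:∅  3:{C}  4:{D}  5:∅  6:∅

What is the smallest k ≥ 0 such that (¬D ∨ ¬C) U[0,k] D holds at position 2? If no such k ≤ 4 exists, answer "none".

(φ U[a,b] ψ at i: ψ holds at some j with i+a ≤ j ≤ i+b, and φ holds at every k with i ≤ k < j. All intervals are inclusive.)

2

Need earliest j ≥ 2 with D, and (¬D ∨ ¬C) at every k in [2,j-1].
  j=2: rhs fails.
  j=3: rhs fails.
  j=4: rhs holds; lhs holds on [2,3]. k = 2.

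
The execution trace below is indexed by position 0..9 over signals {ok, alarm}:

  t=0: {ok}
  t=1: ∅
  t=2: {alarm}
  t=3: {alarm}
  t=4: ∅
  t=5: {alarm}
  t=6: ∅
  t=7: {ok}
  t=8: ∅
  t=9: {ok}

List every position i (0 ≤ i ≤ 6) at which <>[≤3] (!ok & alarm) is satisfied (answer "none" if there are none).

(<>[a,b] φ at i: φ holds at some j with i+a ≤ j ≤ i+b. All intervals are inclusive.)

Evaluate at each i in [0,6]:
  i=0: ✓ (witness j=2)
  i=1: ✓ (witness j=2)
  i=2: ✓ (witness j=2)
  i=3: ✓ (witness j=3)
  i=4: ✓ (witness j=5)
  i=5: ✓ (witness j=5)
  i=6: ✗ (none in [6,9])

0, 1, 2, 3, 4, 5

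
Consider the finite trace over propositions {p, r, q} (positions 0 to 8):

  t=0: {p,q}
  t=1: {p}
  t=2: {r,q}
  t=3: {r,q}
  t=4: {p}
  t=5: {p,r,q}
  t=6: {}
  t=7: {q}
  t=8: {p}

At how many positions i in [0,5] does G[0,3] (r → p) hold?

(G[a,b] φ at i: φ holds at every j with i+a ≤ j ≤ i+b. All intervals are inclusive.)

2

Evaluate at each i in [0,5]:
  i=0: ✗ (fails at j=2)
  i=1: ✗ (fails at j=2)
  i=2: ✗ (fails at j=2)
  i=3: ✗ (fails at j=3)
  i=4: ✓ (all of [4,7])
  i=5: ✓ (all of [5,8])
Positions where it holds: {4, 5} → 2.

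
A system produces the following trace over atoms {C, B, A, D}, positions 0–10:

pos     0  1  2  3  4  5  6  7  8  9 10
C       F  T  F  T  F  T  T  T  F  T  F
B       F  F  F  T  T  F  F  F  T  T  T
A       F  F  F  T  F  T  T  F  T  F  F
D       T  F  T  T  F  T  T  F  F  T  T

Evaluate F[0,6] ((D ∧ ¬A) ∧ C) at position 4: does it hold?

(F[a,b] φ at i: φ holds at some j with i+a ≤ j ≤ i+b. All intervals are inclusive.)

True

Check ((D ∧ ¬A) ∧ C) at each j in [4,10]:
  j=4: false
  j=5: false
  j=6: false
  j=7: false
  j=8: false
  j=9: true
  j=10: false
Found at j=9 → formula holds.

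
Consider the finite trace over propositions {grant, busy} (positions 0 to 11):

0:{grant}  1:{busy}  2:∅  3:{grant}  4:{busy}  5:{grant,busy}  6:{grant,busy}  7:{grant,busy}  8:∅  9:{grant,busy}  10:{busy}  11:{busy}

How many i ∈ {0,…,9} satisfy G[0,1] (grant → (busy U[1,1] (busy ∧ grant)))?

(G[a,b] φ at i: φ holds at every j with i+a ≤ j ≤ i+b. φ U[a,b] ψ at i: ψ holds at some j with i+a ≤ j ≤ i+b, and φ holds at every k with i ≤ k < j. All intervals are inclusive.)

3

Evaluate at each i in [0,9]:
  i=0: ✗ (fails at j=0)
  i=1: ✓ (all of [1,2])
  i=2: ✗ (fails at j=3)
  i=3: ✗ (fails at j=3)
  i=4: ✓ (all of [4,5])
  i=5: ✓ (all of [5,6])
  i=6: ✗ (fails at j=7)
  i=7: ✗ (fails at j=7)
  i=8: ✗ (fails at j=9)
  i=9: ✗ (fails at j=9)
Positions where it holds: {1, 4, 5} → 3.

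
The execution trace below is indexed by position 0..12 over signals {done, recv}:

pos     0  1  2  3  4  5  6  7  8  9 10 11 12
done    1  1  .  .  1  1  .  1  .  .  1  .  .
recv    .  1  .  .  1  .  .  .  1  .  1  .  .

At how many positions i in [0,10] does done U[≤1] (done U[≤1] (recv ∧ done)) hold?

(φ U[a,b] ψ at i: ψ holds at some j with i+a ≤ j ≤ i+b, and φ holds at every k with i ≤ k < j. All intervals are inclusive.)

4

Evaluate at each i in [0,10]:
  i=0: ✓ (rhs at j=0)
  i=1: ✓ (rhs at j=1)
  i=2: ✗ (no rhs in [2,3])
  i=3: ✗ (lhs fails at k=3 before rhs at j=4)
  i=4: ✓ (rhs at j=4)
  i=5: ✗ (no rhs in [5,6])
  i=6: ✗ (no rhs in [6,7])
  i=7: ✗ (no rhs in [7,8])
  i=8: ✗ (no rhs in [8,9])
  i=9: ✗ (lhs fails at k=9 before rhs at j=10)
  i=10: ✓ (rhs at j=10)
Positions where it holds: {0, 1, 4, 10} → 4.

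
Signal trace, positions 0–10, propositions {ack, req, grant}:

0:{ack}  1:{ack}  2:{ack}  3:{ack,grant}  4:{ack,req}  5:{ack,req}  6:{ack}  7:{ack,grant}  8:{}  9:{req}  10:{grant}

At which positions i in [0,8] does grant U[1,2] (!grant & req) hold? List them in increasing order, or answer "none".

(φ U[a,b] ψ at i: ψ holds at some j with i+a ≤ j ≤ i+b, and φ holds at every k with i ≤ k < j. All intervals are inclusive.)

Evaluate at each i in [0,8]:
  i=0: ✗ (no rhs in [1,2])
  i=1: ✗ (no rhs in [2,3])
  i=2: ✗ (lhs fails at k=2 before rhs at j=4)
  i=3: ✓ (rhs at j=4; lhs holds on [3,3])
  i=4: ✗ (lhs fails at k=4 before rhs at j=5)
  i=5: ✗ (no rhs in [6,7])
  i=6: ✗ (no rhs in [7,8])
  i=7: ✗ (lhs fails at k=8 before rhs at j=9)
  i=8: ✗ (lhs fails at k=8 before rhs at j=9)

3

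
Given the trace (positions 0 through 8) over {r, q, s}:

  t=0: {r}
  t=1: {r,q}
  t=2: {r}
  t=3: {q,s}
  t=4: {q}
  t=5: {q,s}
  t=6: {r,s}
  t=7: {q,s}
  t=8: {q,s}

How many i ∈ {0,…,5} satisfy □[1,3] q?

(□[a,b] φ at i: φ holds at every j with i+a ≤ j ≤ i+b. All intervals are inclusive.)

Evaluate at each i in [0,5]:
  i=0: ✗ (fails at j=2)
  i=1: ✗ (fails at j=2)
  i=2: ✓ (all of [3,5])
  i=3: ✗ (fails at j=6)
  i=4: ✗ (fails at j=6)
  i=5: ✗ (fails at j=6)
Positions where it holds: {2} → 1.

1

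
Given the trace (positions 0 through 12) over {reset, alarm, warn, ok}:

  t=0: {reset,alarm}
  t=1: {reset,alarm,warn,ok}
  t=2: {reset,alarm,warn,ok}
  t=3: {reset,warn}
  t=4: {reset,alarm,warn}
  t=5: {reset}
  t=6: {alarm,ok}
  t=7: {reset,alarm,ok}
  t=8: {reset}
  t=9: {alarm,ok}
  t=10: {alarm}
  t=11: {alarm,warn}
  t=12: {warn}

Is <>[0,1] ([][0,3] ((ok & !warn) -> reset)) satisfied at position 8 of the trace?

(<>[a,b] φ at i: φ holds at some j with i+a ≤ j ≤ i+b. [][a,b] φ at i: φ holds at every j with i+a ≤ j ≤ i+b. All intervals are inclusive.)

Check [][0,3] ((ok & !warn) -> reset) at each j in [8,9]:
  j=8: fails at 9
  j=9: fails at 9
No position in the window satisfies it → formula fails.

Does not hold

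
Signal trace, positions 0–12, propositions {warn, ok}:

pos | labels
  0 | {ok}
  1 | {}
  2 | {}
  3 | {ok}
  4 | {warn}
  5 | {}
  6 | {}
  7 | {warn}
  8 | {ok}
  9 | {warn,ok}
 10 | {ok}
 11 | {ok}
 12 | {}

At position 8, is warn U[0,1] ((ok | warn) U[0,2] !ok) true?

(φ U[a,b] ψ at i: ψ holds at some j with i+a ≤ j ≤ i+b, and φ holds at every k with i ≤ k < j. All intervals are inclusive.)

Need some j in [8,9] with ((ok | warn) U[0,2] !ok), and warn at every k in [8,j-1].
  j=8: ((ok | warn) U[0,2] !ok) — fails.
  j=9: ((ok | warn) U[0,2] !ok) — fails.
No j in the window works → until fails.

False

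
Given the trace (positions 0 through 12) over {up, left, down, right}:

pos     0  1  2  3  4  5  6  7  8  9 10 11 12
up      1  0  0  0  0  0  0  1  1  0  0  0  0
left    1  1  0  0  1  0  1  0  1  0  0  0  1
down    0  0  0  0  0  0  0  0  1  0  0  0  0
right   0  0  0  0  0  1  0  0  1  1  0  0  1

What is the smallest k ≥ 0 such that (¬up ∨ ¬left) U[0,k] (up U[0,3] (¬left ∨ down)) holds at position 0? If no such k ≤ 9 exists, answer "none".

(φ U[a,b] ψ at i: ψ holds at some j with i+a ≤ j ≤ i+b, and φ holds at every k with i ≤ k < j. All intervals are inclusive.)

none

Need earliest j ≥ 0 with (up U[0,3] (¬left ∨ down)), and (¬up ∨ ¬left) at every k in [0,j-1].
  j=0: rhs fails.
  j=1: rhs fails.
  j=2: rhs holds but lhs fails at k=0.
  j=3: rhs holds but lhs fails at k=0.
  j=4: rhs fails.
  j=5: rhs holds but lhs fails at k=0.
  j=6: rhs fails.
  j=7: rhs holds but lhs fails at k=0.
  j=8: rhs holds but lhs fails at k=0.
  j=9: rhs holds but lhs fails at k=0.
No witness within the range → none.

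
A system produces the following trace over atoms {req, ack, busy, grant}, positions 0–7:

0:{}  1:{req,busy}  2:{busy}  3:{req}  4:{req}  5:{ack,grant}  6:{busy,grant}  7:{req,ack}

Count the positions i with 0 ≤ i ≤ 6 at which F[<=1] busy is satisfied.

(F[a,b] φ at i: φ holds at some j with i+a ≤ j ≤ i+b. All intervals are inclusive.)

Evaluate at each i in [0,6]:
  i=0: ✓ (witness j=1)
  i=1: ✓ (witness j=1)
  i=2: ✓ (witness j=2)
  i=3: ✗ (none in [3,4])
  i=4: ✗ (none in [4,5])
  i=5: ✓ (witness j=6)
  i=6: ✓ (witness j=6)
Positions where it holds: {0, 1, 2, 5, 6} → 5.

5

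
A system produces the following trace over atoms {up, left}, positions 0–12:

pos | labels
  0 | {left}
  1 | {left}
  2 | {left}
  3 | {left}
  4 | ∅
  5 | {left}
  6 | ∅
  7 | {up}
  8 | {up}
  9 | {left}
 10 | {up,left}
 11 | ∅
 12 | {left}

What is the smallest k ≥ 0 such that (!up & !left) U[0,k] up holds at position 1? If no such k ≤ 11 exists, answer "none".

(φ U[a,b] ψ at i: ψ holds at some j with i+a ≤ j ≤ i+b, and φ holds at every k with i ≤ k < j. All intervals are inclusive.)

Need earliest j ≥ 1 with up, and (!up & !left) at every k in [1,j-1].
  j=1: rhs fails.
  j=2: rhs fails.
  j=3: rhs fails.
  j=4: rhs fails.
  j=5: rhs fails.
  j=6: rhs fails.
  j=7: rhs holds but lhs fails at k=1.
  j=8: rhs holds but lhs fails at k=1.
  j=9: rhs fails.
  j=10: rhs holds but lhs fails at k=1.
  j=11: rhs fails.
  j=12: rhs fails.
No witness within the range → none.

none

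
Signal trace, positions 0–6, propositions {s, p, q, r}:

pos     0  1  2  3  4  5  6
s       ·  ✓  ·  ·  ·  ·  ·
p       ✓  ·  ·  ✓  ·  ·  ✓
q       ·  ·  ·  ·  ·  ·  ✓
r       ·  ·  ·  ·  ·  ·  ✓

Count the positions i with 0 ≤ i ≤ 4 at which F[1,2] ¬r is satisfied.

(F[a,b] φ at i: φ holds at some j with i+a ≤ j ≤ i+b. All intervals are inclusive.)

5

Evaluate at each i in [0,4]:
  i=0: ✓ (witness j=1)
  i=1: ✓ (witness j=2)
  i=2: ✓ (witness j=3)
  i=3: ✓ (witness j=4)
  i=4: ✓ (witness j=5)
Positions where it holds: {0, 1, 2, 3, 4} → 5.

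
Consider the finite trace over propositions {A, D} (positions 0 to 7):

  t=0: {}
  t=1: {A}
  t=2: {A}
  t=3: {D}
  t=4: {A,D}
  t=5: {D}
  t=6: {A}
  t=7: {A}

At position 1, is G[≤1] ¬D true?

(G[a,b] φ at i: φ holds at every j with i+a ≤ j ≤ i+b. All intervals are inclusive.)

Yes

Check ¬D at every j in [1,2]:
  j=1: true
  j=2: true
All positions satisfy it → formula holds.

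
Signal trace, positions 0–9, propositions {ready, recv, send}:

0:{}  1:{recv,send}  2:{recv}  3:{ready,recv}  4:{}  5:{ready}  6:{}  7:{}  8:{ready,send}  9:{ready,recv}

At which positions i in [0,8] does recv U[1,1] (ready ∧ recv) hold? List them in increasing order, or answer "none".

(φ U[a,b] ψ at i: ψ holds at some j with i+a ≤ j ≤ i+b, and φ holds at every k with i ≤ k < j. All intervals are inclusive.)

Evaluate at each i in [0,8]:
  i=0: ✗ (no rhs in [1,1])
  i=1: ✗ (no rhs in [2,2])
  i=2: ✓ (rhs at j=3; lhs holds on [2,2])
  i=3: ✗ (no rhs in [4,4])
  i=4: ✗ (no rhs in [5,5])
  i=5: ✗ (no rhs in [6,6])
  i=6: ✗ (no rhs in [7,7])
  i=7: ✗ (no rhs in [8,8])
  i=8: ✗ (lhs fails at k=8 before rhs at j=9)

2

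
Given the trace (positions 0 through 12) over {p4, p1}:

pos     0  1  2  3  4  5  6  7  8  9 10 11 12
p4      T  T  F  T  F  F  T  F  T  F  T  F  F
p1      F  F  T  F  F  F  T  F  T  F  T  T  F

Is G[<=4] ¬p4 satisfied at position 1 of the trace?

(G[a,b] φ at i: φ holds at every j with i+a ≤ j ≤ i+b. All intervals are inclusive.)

Check ¬p4 at every j in [1,5]:
  j=1: false
  j=2: true
  j=3: false
  j=4: true
  j=5: true
Fails at j=1 → formula fails.

No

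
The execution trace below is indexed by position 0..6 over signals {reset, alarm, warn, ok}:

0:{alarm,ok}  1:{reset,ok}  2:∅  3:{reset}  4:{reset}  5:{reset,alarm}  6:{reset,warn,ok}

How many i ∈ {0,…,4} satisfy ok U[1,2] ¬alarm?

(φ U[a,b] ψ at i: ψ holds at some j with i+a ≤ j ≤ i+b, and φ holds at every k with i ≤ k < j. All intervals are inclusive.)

Evaluate at each i in [0,4]:
  i=0: ✓ (rhs at j=1; lhs holds on [0,0])
  i=1: ✓ (rhs at j=2; lhs holds on [1,1])
  i=2: ✗ (lhs fails at k=2 before rhs at j=3)
  i=3: ✗ (lhs fails at k=3 before rhs at j=4)
  i=4: ✗ (lhs fails at k=4 before rhs at j=6)
Positions where it holds: {0, 1} → 2.

2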